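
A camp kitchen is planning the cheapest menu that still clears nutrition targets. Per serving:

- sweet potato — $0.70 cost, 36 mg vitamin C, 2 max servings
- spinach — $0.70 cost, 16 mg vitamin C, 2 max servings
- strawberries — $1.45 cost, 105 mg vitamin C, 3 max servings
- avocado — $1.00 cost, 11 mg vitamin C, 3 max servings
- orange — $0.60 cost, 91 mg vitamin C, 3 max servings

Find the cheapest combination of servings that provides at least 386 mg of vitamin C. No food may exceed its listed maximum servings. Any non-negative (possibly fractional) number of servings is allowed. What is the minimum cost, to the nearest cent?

Cost per mg of vitamin C: orange $0.0066, strawberries $0.0138, sweet potato $0.0194, spinach $0.0437, avocado $0.0909.
Take 3 servings of orange: +273.0 mg vitamin C for $1.80 (total $1.80, still need 113.0 mg).
Take 1.076 servings of strawberries: +113.0 mg vitamin C for $1.56 (total $3.36, still need 0.0 mg).
Greedy by cheapest-per-mg is optimal for a single linear constraint, so the minimum cost is $3.36.

$3.36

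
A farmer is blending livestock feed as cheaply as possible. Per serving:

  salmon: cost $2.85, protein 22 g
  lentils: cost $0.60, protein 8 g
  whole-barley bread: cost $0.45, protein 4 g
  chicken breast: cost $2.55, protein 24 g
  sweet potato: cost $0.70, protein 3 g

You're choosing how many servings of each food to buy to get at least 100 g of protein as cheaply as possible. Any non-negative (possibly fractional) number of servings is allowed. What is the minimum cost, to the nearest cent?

Cost per g of protein: lentils $0.0750, chicken breast $0.1062, whole-barley bread $0.1125, salmon $0.1295, sweet potato $0.2333.
With no serving limits, use only lentils: 100 g / 8 g = 12.5 servings × $0.60 = $7.50.

$7.50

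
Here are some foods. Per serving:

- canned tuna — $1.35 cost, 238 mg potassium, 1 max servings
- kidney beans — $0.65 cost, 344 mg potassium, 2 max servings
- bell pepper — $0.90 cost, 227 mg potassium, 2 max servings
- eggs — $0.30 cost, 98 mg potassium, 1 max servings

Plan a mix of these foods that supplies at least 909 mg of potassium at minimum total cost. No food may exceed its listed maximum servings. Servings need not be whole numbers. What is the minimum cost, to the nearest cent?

$2.09

Cost per mg of potassium: kidney beans $0.0019, eggs $0.0031, bell pepper $0.0040, canned tuna $0.0057.
Take 2 servings of kidney beans: +688.0 mg potassium for $1.30 (total $1.30, still need 221.0 mg).
Take 1 serving of eggs: +98.0 mg potassium for $0.30 (total $1.60, still need 123.0 mg).
Take 0.5419 servings of bell pepper: +123.0 mg potassium for $0.49 (total $2.09, still need 0.0 mg).
Filling from the cheapest source first is optimal under one linear minimum: $2.09.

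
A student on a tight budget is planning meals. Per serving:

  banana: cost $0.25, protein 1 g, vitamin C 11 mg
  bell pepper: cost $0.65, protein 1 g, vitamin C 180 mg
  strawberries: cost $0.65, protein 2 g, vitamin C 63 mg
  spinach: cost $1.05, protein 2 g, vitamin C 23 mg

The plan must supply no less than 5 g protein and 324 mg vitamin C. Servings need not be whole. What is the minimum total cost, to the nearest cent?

A basic optimal solution has at most two foods positive. Try each food alone and each pair with both targets met exactly.
banana only: max(5/1, 324/11) = 29.45 servings → $7.36.
bell pepper only: max(5/1, 324/180) = 5 servings → $3.25.
strawberries only: max(5/2, 324/63) = 5.143 servings → $3.34.
spinach only: max(5/2, 324/23) = 14.09 servings → $14.79.
banana + bell pepper with both tight: 3.408 servings and 1.592 servings → $1.89.
banana + strawberries: the both-tight solution has a negative serving — not a feasible corner.
banana + spinach: intersection lies outside the first quadrant.
bell pepper + strawberries with both tight: 1.121 servings and 1.939 servings → $1.99.
bell pepper + spinach with both tight: 1.582 servings and 1.709 servings → $2.82.
strawberries + spinach with both targets exact would need a negative amount; discard.
The minimum over all feasible corners is $1.89.

$1.89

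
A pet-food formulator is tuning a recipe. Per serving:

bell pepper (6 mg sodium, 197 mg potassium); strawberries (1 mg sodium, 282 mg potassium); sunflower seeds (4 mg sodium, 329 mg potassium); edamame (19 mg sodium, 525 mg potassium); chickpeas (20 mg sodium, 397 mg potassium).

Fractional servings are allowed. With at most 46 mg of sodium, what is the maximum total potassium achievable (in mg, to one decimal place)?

12972.0 mg

Potassium per mg sodium: strawberries 282, sunflower seeds 82.25, bell pepper 32.83, edamame 27.63, chickpeas 19.85.
With no serving limits, spend the whole sodium allowance on strawberries: 46 mg / 1 mg × 282 mg = 12972.0 mg.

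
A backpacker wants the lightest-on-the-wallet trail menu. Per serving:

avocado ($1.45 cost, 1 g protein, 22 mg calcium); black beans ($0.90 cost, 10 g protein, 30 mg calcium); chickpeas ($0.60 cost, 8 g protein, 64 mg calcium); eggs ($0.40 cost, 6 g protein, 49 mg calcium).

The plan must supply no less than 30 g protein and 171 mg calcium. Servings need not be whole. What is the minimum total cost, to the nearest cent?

$2.00

Two binding constraints pin down two serving amounts, so the optimal mix uses at most two foods. The candidates are each food alone (scaled to the tighter of protein/calcium) and each pair with both constraints tight.
avocado only: max(30/1, 171/22) = 30 servings → $43.50.
black beans only: max(30/10, 171/30) = 5.7 servings → $5.13.
chickpeas only: max(30/8, 171/64) = 3.75 servings → $2.25.
eggs only: max(30/6, 171/49) = 5 servings → $2.00.
avocado + black beans with both tight: 4.263 servings and 2.574 servings → $8.50.
avocado + chickpeas with both targets exact would need a negative amount; discard.
avocado + eggs: the both-tight solution has a negative serving — not a feasible corner.
black beans + chickpeas with both tight: 1.38 servings and 2.025 servings → $2.46.
black beans + eggs with both tight: 1.432 servings and 2.613 servings → $2.33.
chickpeas + eggs: intersection lies outside the first quadrant.
Cheapest feasible corner: $2.00.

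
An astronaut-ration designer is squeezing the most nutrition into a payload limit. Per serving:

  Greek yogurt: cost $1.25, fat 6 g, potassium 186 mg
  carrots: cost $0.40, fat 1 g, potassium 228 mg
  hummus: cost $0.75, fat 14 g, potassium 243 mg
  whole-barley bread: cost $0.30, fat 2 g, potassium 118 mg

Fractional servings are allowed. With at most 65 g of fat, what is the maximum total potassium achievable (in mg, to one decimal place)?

Potassium per g fat: carrots 228, whole-barley bread 59, Greek yogurt 31, hummus 17.36.
With no serving limits, spend the whole fat allowance on carrots: 65 g / 1 g × 228 mg = 14820.0 mg.

14820.0 mg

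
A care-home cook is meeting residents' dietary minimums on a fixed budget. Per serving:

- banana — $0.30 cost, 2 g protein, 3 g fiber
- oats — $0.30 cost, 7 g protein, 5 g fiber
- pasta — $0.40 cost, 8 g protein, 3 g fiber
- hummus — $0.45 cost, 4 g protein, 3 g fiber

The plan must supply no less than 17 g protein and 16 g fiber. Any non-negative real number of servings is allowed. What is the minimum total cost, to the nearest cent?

$0.96

For a min-cost LP with two ≥-constraints, a basic feasible solution has at most two positive variables.
banana only: max(17/2, 16/3) = 8.5 servings → $2.55.
oats only: max(17/7, 16/5) = 3.2 servings → $0.96.
pasta only: max(17/8, 16/3) = 5.333 servings → $2.13.
hummus only: max(17/4, 16/3) = 5.333 servings → $2.40.
banana + oats with both tight: 2.455 servings and 1.727 servings → $1.25.
banana + pasta with both tight: 4.278 servings and 1.056 servings → $1.71.
banana + hummus with both tight: 2.167 servings and 3.167 servings → $2.08.
oats + pasta with both targets exact would need a negative amount; discard.
oats + hummus with both targets exact would need a negative amount; discard.
pasta + hummus: intersection lies outside the first quadrant.
So the least-cost plan costs $0.96.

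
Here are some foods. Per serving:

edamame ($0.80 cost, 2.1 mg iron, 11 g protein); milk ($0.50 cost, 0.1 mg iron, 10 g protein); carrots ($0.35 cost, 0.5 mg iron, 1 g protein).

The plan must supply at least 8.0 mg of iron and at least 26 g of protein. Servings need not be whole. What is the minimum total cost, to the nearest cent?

With two linear requirements the optimum uses one or two foods; enumerate the corners.
edamame only: max(8.0/2.1, 26/11) = 3.81 servings → $3.05.
milk only: max(8.0/0.1, 26/10) = 80 servings → $40.00.
carrots only: max(8.0/0.5, 26/1) = 26 servings → $9.10.
edamame + milk: intersection lies outside the first quadrant.
edamame + carrots with both tight: 1.471 servings and 9.824 servings → $4.61.
milk + carrots with both tight: 1.02 servings and 15.8 servings → $6.04.
So the least-cost plan costs $3.05.

$3.05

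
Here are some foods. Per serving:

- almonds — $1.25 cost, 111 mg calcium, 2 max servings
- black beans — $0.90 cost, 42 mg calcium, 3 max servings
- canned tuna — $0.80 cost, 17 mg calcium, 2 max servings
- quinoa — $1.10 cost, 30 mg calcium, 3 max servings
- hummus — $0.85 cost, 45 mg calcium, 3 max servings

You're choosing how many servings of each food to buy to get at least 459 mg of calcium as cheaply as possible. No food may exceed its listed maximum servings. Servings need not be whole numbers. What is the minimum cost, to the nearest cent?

Cost per mg of calcium: almonds $0.0113, hummus $0.0189, black beans $0.0214, quinoa $0.0367, canned tuna $0.0471.
Take 2 servings of almonds: +222.0 mg calcium for $2.50 (total $2.50, still need 237.0 mg).
Take 3 servings of hummus: +135.0 mg calcium for $2.55 (total $5.05, still need 102.0 mg).
Take 2.429 servings of black beans: +102.0 mg calcium for $2.19 (total $7.24, still need 0.0 mg).
Greedy by cheapest-per-mg is optimal for a single linear constraint, so the minimum cost is $7.24.

$7.24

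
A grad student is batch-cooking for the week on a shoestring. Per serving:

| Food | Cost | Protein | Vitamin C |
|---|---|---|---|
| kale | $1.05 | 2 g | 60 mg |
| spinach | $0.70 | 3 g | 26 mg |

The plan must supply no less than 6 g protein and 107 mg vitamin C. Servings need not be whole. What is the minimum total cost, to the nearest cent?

Two binding constraints pin down two serving amounts, so the optimal mix uses at most two foods. The candidates are each food alone (scaled to the tighter of protein/vitamin C) and each pair with both constraints tight.
kale only: max(6/2, 107/60) = 3 servings → $3.15.
spinach only: max(6/3, 107/26) = 4.115 servings → $2.88.
kale + spinach with both tight: 1.289 servings and 1.141 servings → $2.15.
The minimum over all feasible corners is $2.15.

$2.15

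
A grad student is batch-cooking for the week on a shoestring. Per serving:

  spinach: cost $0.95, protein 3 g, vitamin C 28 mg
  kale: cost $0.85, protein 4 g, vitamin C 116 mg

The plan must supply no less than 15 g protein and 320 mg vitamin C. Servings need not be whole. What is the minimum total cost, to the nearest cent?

$3.19

Compare the cost at each extreme point of the feasible region.
spinach only: max(15/3, 320/28) = 11.43 servings → $10.86.
kale only: max(15/4, 320/116) = 3.75 servings → $3.19.
spinach + kale with both tight: 1.949 servings and 2.288 servings → $3.80.
The minimum over all feasible corners is $3.19.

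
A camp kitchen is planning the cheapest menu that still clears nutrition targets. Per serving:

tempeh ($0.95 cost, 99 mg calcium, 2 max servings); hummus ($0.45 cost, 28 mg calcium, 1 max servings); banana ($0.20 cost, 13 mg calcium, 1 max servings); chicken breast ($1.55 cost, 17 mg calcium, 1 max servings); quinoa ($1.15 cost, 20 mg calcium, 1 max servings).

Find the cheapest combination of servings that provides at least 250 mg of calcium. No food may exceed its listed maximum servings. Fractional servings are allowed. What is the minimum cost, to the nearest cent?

Cost per mg of calcium: tempeh $0.0096, banana $0.0154, hummus $0.0161, quinoa $0.0575, chicken breast $0.0912.
Take 2 servings of tempeh: +198.0 mg calcium for $1.90 (total $1.90, still need 52.0 mg).
Take 1 serving of banana: +13.0 mg calcium for $0.20 (total $2.10, still need 39.0 mg).
Take 1 serving of hummus: +28.0 mg calcium for $0.45 (total $2.55, still need 11.0 mg).
Take 0.55 servings of quinoa: +11.0 mg calcium for $0.63 (total $3.18, still need 0.0 mg).
Greedy by cheapest-per-mg is optimal for a single linear constraint, so the minimum cost is $3.18.

$3.18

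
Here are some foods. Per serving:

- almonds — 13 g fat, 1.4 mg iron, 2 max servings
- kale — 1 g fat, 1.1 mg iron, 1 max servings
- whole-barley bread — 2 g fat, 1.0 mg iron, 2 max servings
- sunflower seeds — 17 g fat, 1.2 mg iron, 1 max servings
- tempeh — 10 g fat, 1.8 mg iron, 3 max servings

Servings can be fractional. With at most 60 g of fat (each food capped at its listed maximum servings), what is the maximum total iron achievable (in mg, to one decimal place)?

11.2 mg

Iron per g fat: kale 1.1, whole-barley bread 0.5, tempeh 0.18, almonds 0.1077, sunflower seeds 0.07059.
Take 1 serving of kale: uses 1 g fat, +1.1 mg iron (running total 1.1 mg).
Take 2 servings of whole-barley bread: uses 4 g fat, +2.0 mg iron (running total 3.1 mg).
Take 3 servings of tempeh: uses 30 g fat, +5.4 mg iron (running total 8.5 mg).
Take 1.923 servings of almonds: uses 25 g fat, +2.7 mg iron (running total 11.2 mg).
Greedy by best ratio exhausts the fat allowance optimally: 11.2 mg.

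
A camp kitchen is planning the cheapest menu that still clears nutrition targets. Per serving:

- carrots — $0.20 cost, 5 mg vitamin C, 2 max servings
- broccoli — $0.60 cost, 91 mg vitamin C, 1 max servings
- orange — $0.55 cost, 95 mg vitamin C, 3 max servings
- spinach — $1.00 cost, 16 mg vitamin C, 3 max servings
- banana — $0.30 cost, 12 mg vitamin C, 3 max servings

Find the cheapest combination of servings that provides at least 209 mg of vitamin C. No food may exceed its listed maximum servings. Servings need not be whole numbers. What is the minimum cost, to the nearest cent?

Cost per mg of vitamin C: orange $0.0058, broccoli $0.0066, banana $0.0250, carrots $0.0400, spinach $0.0625.
Take 2.2 servings of orange: +209.0 mg vitamin C for $1.21 (total $1.21, still need 0.0 mg).
Filling from the cheapest source first is optimal under one linear minimum: $1.21.

$1.21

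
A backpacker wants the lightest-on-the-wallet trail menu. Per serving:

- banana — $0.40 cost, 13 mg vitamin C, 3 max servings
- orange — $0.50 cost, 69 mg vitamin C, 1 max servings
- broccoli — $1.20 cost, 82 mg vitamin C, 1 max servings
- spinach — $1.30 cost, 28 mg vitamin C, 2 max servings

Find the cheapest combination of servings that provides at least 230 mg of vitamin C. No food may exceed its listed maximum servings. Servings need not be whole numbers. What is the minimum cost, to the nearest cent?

Cost per mg of vitamin C: orange $0.0072, broccoli $0.0146, banana $0.0308, spinach $0.0464.
Take 1 serving of orange: +69.0 mg vitamin C for $0.50 (total $0.50, still need 161.0 mg).
Take 1 serving of broccoli: +82.0 mg vitamin C for $1.20 (total $1.70, still need 79.0 mg).
Take 3 servings of banana: +39.0 mg vitamin C for $1.20 (total $2.90, still need 40.0 mg).
Take 1.429 servings of spinach: +40.0 mg vitamin C for $1.86 (total $4.76, still need 0.0 mg).
Filling from the cheapest source first is optimal under one linear minimum: $4.76.

$4.76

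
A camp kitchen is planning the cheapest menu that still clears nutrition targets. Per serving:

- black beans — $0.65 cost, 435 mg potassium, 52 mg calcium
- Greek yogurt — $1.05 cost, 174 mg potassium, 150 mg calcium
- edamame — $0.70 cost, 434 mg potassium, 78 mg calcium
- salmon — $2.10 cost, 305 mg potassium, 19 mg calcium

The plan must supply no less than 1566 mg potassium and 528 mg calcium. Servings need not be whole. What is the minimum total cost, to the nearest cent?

black beans only: max(1566/435, 528/52) = 10.15 servings → $6.60.
Greek yogurt only: max(1566/174, 528/150) = 9 servings → $9.45.
edamame only: max(1566/434, 528/78) = 6.769 servings → $4.74.
salmon only: max(1566/305, 528/19) = 27.79 servings → $58.36.
black beans + Greek yogurt with both tight: 2.545 servings and 2.638 servings → $4.42.
black beans + edamame: the both-tight solution has a negative serving — not a feasible corner.
black beans + salmon: the both-tight solution has a negative serving — not a feasible corner.
Greek yogurt + edamame with both tight: 2.077 servings and 2.776 servings → $4.12.
Greek yogurt + salmon with both tight: 3.093 servings and 3.37 servings → $10.32.
edamame + salmon: the both-tight solution has a negative serving — not a feasible corner.
Cheapest feasible corner: $4.12.

$4.12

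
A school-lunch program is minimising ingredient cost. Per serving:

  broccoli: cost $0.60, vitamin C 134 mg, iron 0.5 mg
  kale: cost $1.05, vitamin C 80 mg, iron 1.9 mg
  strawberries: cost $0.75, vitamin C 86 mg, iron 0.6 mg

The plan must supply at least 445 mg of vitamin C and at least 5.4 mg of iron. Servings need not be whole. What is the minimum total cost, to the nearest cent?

$3.61

broccoli only: max(445/134, 5.4/0.5) = 10.8 servings → $6.48.
kale only: max(445/80, 5.4/1.9) = 5.562 servings → $5.84.
strawberries only: max(445/86, 5.4/0.6) = 9 servings → $6.75.
broccoli + kale with both tight: 1.927 servings and 2.335 servings → $3.61.
broccoli + strawberries: intersection lies outside the first quadrant.
kale + strawberries with both tight: 1.711 servings and 3.583 servings → $4.48.
Cheapest feasible corner: $3.61.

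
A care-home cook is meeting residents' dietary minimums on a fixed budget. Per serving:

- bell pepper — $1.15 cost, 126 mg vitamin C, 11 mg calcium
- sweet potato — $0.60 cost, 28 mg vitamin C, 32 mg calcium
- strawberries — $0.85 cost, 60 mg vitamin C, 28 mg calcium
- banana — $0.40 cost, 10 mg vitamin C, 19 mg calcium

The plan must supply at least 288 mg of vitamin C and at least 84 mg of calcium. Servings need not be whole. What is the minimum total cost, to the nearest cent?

$3.31

bell pepper only: max(288/126, 84/11) = 7.636 servings → $8.78.
sweet potato only: max(288/28, 84/32) = 10.29 servings → $6.17.
strawberries only: max(288/60, 84/28) = 4.8 servings → $4.08.
banana only: max(288/10, 84/19) = 28.8 servings → $11.52.
bell pepper + sweet potato with both tight: 1.843 servings and 1.991 servings → $3.31.
bell pepper + strawberries with both tight: 1.054 servings and 2.586 servings → $3.41.
bell pepper + banana with both tight: 2.028 servings and 3.247 servings → $3.63.
sweet potato + strawberries with both targets exact would need a negative amount; discard.
sweet potato + banana with both targets exact would need a negative amount; discard.
strawberries + banana: the both-tight solution has a negative serving — not a feasible corner.
Cheapest feasible corner: $3.31.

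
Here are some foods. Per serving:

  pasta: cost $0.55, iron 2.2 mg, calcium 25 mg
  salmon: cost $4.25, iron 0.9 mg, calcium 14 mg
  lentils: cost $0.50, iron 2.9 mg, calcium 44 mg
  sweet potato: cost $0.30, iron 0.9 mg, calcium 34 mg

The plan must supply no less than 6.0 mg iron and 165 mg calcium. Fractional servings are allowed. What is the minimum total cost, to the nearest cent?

The cheapest plan sits at a corner of the feasible region — with two constraints it uses at most two foods.
pasta only: max(6.0/2.2, 165/25) = 6.6 servings → $3.63.
salmon only: max(6.0/0.9, 165/14) = 11.79 servings → $50.09.
lentils only: max(6.0/2.9, 165/44) = 3.75 servings → $1.88.
sweet potato only: max(6.0/0.9, 165/34) = 6.667 servings → $2.00.
pasta + salmon with both targets exact would need a negative amount; discard.
pasta + lentils: the both-tight solution has a negative serving — not a feasible corner.
pasta + sweet potato with both tight: 1.061 servings and 4.073 servings → $1.81.
salmon + lentils: intersection lies outside the first quadrant.
salmon + sweet potato with both tight: 3.083 servings and 3.583 servings → $14.18.
lentils + sweet potato with both tight: 0.9407 servings and 3.636 servings → $1.56.
Cheapest feasible corner: $1.56.

$1.56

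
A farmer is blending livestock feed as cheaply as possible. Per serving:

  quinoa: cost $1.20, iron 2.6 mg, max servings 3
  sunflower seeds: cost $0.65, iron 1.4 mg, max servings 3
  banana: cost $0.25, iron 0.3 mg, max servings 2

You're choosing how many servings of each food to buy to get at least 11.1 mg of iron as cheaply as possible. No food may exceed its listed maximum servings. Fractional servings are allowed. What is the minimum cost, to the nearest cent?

Cost per mg of iron: quinoa $0.4615, sunflower seeds $0.4643, banana $0.8333.
Take 3 servings of quinoa: +7.8 mg iron for $3.60 (total $3.60, still need 3.3 mg).
Take 2.357 servings of sunflower seeds: +3.3 mg iron for $1.53 (total $5.13, still need 0.0 mg).
Filling from the cheapest source first is optimal under one linear minimum: $5.13.

$5.13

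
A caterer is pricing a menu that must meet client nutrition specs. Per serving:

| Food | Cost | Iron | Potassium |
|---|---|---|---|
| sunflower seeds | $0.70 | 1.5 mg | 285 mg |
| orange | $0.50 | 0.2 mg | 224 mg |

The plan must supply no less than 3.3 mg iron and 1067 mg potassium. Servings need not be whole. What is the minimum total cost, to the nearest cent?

$2.50

Minimising a linear cost over {iron ≥ 3.3, potassium ≥ 1067, servings ≥ 0} — the optimum is at a vertex, using one or two foods.
sunflower seeds only: max(3.3/1.5, 1067/285) = 3.744 servings → $2.62.
orange only: max(3.3/0.2, 1067/224) = 16.5 servings → $8.25.
sunflower seeds + orange with both tight: 1.885 servings and 2.366 servings → $2.50.
So the least-cost plan costs $2.50.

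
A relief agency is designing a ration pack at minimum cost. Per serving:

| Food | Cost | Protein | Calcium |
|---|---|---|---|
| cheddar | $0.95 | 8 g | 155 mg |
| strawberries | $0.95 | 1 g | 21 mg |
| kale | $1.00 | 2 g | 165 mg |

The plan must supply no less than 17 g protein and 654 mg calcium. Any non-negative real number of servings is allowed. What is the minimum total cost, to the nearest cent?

$3.98

Compare the cost at each extreme point of the feasible region.
cheddar only: max(17/8, 654/155) = 4.219 servings → $4.01.
strawberries only: max(17/1, 654/21) = 31.14 servings → $29.59.
kale only: max(17/2, 654/165) = 8.5 servings → $8.50.
cheddar + strawberries with both targets exact would need a negative amount; discard.
cheddar + kale with both tight: 1.482 servings and 2.571 servings → $3.98.
strawberries + kale with both tight: 12.17 servings and 2.415 servings → $13.98.
So the least-cost plan costs $3.98.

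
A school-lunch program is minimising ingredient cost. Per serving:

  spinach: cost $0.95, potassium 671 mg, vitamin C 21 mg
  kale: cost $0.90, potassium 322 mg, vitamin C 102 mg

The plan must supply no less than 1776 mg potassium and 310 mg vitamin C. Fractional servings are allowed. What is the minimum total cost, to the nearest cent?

$3.74

An LP optimum is at a vertex; with two nutrient constraints at most two foods are used. Check each candidate.
spinach only: max(1776/671, 310/21) = 14.76 servings → $14.02.
kale only: max(1776/322, 310/102) = 5.516 servings → $4.96.
spinach + kale with both tight: 1.319 servings and 2.768 servings → $3.74.
The minimum over all feasible corners is $3.74.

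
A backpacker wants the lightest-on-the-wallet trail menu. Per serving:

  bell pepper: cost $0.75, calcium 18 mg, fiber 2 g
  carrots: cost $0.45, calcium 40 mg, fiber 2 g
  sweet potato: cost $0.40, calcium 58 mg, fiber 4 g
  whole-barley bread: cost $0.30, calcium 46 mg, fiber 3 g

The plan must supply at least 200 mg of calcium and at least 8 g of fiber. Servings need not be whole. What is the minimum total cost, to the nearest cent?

bell pepper only: max(200/18, 8/2) = 11.11 servings → $8.33.
carrots only: max(200/40, 8/2) = 5 servings → $2.25.
sweet potato only: max(200/58, 8/4) = 3.448 servings → $1.38.
whole-barley bread only: max(200/46, 8/3) = 4.348 servings → $1.30.
bell pepper + carrots with both targets exact would need a negative amount; discard.
bell pepper + sweet potato: the both-tight solution has a negative serving — not a feasible corner.
bell pepper + whole-barley bread: intersection lies outside the first quadrant.
carrots + sweet potato: the both-tight solution has a negative serving — not a feasible corner.
carrots + whole-barley bread: intersection lies outside the first quadrant.
sweet potato + whole-barley bread with both targets exact would need a negative amount; discard.
The minimum over all feasible corners is $1.30.

$1.30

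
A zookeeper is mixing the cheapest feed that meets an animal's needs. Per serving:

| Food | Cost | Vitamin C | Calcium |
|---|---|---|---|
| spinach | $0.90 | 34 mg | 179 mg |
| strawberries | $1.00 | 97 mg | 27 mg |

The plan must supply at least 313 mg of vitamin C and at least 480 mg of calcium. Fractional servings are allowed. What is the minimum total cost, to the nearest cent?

$4.50

The cheapest plan sits at a corner of the feasible region — with two constraints it uses at most two foods.
spinach only: max(313/34, 480/179) = 9.206 servings → $8.29.
strawberries only: max(313/97, 480/27) = 17.78 servings → $17.78.
spinach + strawberries with both tight: 2.317 servings and 2.415 servings → $4.50.
So the least-cost plan costs $4.50.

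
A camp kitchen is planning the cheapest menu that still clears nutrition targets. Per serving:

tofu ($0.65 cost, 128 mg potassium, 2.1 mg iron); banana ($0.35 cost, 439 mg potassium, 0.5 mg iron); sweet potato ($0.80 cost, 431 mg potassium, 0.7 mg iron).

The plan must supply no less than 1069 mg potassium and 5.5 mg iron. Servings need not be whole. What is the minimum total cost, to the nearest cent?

$2.05

An LP optimum is at a vertex; with two nutrient constraints at most two foods are used. Check each candidate.
tofu only: max(1069/128, 5.5/2.1) = 8.352 servings → $5.43.
banana only: max(1069/439, 5.5/0.5) = 11 servings → $3.85.
sweet potato only: max(1069/431, 5.5/0.7) = 7.857 servings → $6.29.
tofu + banana with both tight: 2.191 servings and 1.796 servings → $2.05.
tofu + sweet potato with both tight: 1.989 servings and 1.89 servings → $2.80.
banana + sweet potato: intersection lies outside the first quadrant.
Cheapest feasible corner: $2.05.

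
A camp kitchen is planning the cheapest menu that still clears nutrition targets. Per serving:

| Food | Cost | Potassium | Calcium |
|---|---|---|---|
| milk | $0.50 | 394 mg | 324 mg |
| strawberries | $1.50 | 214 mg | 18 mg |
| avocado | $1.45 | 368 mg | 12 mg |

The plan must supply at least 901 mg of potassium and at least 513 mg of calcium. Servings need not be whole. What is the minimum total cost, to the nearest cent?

Check every corner: each single food scaled to meet both minima, and each pair solved so both constraints bind.
milk only: max(901/394, 513/324) = 2.287 servings → $1.14.
strawberries only: max(901/214, 513/18) = 28.5 servings → $42.75.
avocado only: max(901/368, 513/12) = 42.75 servings → $61.99.
milk + strawberries with both tight: 1.503 servings and 1.443 servings → $2.92.
milk + avocado with both tight: 1.554 servings and 0.7843 servings → $1.91.
strawberries + avocado: the both-tight solution has a negative serving — not a feasible corner.
The minimum over all feasible corners is $1.14.

$1.14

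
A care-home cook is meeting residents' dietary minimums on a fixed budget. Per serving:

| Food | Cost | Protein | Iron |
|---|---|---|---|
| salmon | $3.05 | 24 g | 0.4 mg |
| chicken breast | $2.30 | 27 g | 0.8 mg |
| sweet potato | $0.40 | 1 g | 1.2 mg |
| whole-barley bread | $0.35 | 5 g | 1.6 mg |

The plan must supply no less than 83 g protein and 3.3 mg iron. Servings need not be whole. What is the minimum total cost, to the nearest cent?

$5.81

salmon only: max(83/24, 3.3/0.4) = 8.25 servings → $25.16.
chicken breast only: max(83/27, 3.3/0.8) = 4.125 servings → $9.49.
sweet potato only: max(83/1, 3.3/1.2) = 83 servings → $33.20.
whole-barley bread only: max(83/5, 3.3/1.6) = 16.6 servings → $5.81.
salmon + chicken breast: intersection lies outside the first quadrant.
salmon + sweet potato with both tight: 3.391 servings and 1.62 servings → $10.99.
salmon + whole-barley bread with both tight: 3.195 servings and 1.264 servings → $10.19.
chicken breast + sweet potato with both tight: 3.047 servings and 0.7184 servings → $7.30.
chicken breast + whole-barley bread with both tight: 2.967 servings and 0.5791 servings → $7.03.
sweet potato + whole-barley bread: intersection lies outside the first quadrant.
So the least-cost plan costs $5.81.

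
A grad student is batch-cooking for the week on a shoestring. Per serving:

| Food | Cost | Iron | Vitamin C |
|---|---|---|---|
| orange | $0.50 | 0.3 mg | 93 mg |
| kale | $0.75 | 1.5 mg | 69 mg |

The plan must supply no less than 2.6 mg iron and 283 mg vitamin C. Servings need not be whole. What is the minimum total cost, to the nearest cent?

$2.02

Minimising a linear cost over {iron ≥ 2.6, vitamin C ≥ 283, servings ≥ 0} — the optimum is at a vertex, using one or two foods.
orange only: max(2.6/0.3, 283/93) = 8.667 servings → $4.33.
kale only: max(2.6/1.5, 283/69) = 4.101 servings → $3.08.
orange + kale with both tight: 2.063 servings and 1.321 servings → $2.02.
So the least-cost plan costs $2.02.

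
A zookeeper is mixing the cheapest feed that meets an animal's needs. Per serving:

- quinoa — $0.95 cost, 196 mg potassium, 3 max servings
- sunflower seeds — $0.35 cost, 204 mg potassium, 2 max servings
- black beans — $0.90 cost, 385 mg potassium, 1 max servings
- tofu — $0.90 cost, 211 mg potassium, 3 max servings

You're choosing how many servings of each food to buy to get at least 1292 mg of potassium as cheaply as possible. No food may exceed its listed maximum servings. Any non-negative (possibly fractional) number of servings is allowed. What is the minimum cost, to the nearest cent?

$3.73

Cost per mg of potassium: sunflower seeds $0.0017, black beans $0.0023, tofu $0.0043, quinoa $0.0048.
Take 2 servings of sunflower seeds: +408.0 mg potassium for $0.70 (total $0.70, still need 884.0 mg).
Take 1 serving of black beans: +385.0 mg potassium for $0.90 (total $1.60, still need 499.0 mg).
Take 2.365 servings of tofu: +499.0 mg potassium for $2.13 (total $3.73, still need 0.0 mg).
Filling from the cheapest source first is optimal under one linear minimum: $3.73.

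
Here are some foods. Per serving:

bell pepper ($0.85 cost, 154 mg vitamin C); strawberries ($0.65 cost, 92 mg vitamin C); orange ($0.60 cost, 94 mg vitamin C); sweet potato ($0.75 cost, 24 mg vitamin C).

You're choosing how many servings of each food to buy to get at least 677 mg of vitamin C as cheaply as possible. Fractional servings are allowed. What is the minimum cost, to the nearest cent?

Cost per mg of vitamin C: bell pepper $0.0055, orange $0.0064, strawberries $0.0071, sweet potato $0.0312.
With no serving limits, use only bell pepper: 677 mg / 154 mg = 4.396 servings × $0.85 = $3.74.

$3.74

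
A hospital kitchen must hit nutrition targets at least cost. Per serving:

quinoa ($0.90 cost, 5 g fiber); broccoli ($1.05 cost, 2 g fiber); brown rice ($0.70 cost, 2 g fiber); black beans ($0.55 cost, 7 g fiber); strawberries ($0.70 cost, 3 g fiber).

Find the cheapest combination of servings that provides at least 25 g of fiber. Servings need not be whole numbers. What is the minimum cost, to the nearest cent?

Cost per g of fiber: black beans $0.0786, quinoa $0.1800, strawberries $0.2333, brown rice $0.3500, broccoli $0.5250.
With no serving limits, use only black beans: 25 g / 7 g = 3.571 servings × $0.55 = $1.96.

$1.96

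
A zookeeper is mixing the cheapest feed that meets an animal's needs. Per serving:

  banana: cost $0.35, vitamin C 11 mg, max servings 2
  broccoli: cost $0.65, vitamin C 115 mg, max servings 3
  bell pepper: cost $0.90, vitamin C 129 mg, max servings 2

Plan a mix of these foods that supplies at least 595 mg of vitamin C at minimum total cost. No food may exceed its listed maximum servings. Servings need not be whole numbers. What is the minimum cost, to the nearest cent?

$3.69

Cost per mg of vitamin C: broccoli $0.0057, bell pepper $0.0070, banana $0.0318.
Take 3 servings of broccoli: +345.0 mg vitamin C for $1.95 (total $1.95, still need 250.0 mg).
Take 1.938 servings of bell pepper: +250.0 mg vitamin C for $1.74 (total $3.69, still need 0.0 mg).
Filling from the cheapest source first is optimal under one linear minimum: $3.69.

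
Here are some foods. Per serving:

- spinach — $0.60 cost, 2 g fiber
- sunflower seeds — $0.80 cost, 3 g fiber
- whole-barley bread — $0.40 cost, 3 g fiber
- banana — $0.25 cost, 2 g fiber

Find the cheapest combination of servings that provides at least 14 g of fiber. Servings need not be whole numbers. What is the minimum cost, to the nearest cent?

Cost per g of fiber: banana $0.1250, whole-barley bread $0.1333, sunflower seeds $0.2667, spinach $0.3000.
With no serving limits, use only banana: 14 g / 2 g = 7 servings × $0.25 = $1.75.

$1.75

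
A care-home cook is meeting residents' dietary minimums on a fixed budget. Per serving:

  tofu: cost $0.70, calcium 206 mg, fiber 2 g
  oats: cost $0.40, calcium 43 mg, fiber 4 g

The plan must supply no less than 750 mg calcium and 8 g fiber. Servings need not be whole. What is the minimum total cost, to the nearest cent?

For a min-cost LP with two ≥-constraints, a basic feasible solution has at most two positive variables.
tofu only: max(750/206, 8/2) = 4 servings → $2.80.
oats only: max(750/43, 8/4) = 17.44 servings → $6.98.
tofu + oats with both tight: 3.599 servings and 0.2005 servings → $2.60.
So the least-cost plan costs $2.60.

$2.60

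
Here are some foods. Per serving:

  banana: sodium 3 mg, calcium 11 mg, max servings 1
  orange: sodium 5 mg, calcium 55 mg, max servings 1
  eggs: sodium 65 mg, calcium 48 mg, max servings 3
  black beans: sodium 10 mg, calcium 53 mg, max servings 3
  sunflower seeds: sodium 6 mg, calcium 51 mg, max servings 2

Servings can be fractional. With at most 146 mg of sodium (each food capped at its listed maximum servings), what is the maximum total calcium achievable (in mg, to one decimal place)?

Calcium per mg sodium: orange 11, sunflower seeds 8.5, black beans 5.3, banana 3.667, eggs 0.7385.
Take 1 serving of orange: uses 5 mg sodium, +55.0 mg calcium (running total 55.0 mg).
Take 2 servings of sunflower seeds: uses 12 mg sodium, +102.0 mg calcium (running total 157.0 mg).
Take 3 servings of black beans: uses 30 mg sodium, +159.0 mg calcium (running total 316.0 mg).
Take 1 serving of banana: uses 3 mg sodium, +11.0 mg calcium (running total 327.0 mg).
Take 1.477 servings of eggs: uses 96 mg sodium, +70.9 mg calcium (running total 397.9 mg).
Greedy by best ratio exhausts the sodium allowance optimally: 397.9 mg.

397.9 mg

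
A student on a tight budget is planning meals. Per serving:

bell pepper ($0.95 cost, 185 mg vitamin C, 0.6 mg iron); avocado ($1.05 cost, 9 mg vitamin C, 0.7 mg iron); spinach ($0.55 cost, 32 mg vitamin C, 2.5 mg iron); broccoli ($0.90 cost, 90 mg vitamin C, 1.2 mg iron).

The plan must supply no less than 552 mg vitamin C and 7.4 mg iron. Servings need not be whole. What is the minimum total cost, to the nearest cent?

$3.74

An LP optimum is at a vertex; with two nutrient constraints at most two foods are used. Check each candidate.
bell pepper only: max(552/185, 7.4/0.6) = 12.33 servings → $11.72.
avocado only: max(552/9, 7.4/0.7) = 61.33 servings → $64.40.
spinach only: max(552/32, 7.4/2.5) = 17.25 servings → $9.49.
broccoli only: max(552/90, 7.4/1.2) = 6.167 servings → $5.55.
bell pepper + avocado with both tight: 2.577 servings and 8.363 servings → $11.23.
bell pepper + spinach with both tight: 2.579 servings and 2.341 servings → $3.74.
bell pepper + broccoli with both targets exact would need a negative amount; discard.
avocado + spinach: the both-tight solution has a negative serving — not a feasible corner.
avocado + broccoli with both tight: 0.06897 servings and 6.126 servings → $5.59.
spinach + broccoli with both tight: 0.01929 servings and 6.126 servings → $5.52.
So the least-cost plan costs $3.74.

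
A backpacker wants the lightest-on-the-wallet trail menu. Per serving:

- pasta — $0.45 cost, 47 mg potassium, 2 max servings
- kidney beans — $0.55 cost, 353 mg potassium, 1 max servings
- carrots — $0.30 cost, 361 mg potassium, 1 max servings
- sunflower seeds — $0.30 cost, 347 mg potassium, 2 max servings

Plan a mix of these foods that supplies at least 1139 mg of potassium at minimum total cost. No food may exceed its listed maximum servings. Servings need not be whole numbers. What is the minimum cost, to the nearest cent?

Cost per mg of potassium: carrots $0.0008, sunflower seeds $0.0009, kidney beans $0.0016, pasta $0.0096.
Take 1 serving of carrots: +361.0 mg potassium for $0.30 (total $0.30, still need 778.0 mg).
Take 2 servings of sunflower seeds: +694.0 mg potassium for $0.60 (total $0.90, still need 84.0 mg).
Take 0.238 servings of kidney beans: +84.0 mg potassium for $0.13 (total $1.03, still need 0.0 mg).
Greedy by cheapest-per-mg is optimal for a single linear constraint, so the minimum cost is $1.03.

$1.03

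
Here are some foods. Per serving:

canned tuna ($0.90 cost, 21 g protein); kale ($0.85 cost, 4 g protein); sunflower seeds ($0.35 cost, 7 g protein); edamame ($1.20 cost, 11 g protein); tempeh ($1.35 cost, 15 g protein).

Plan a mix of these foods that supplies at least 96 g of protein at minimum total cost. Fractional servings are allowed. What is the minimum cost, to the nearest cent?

$4.11

Cost per g of protein: canned tuna $0.0429, sunflower seeds $0.0500, tempeh $0.0900, edamame $0.1091, kale $0.2125.
With no serving limits, use only canned tuna: 96 g / 21 g = 4.571 servings × $0.90 = $4.11.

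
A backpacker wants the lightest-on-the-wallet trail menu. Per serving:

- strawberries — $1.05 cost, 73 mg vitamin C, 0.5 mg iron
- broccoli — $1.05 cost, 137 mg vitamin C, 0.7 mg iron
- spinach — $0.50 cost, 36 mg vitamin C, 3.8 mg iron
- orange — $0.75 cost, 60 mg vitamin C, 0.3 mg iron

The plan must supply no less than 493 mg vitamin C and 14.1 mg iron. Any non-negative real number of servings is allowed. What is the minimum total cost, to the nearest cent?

$4.50

The cheapest plan sits at a corner of the feasible region — with two constraints it uses at most two foods.
strawberries only: max(493/73, 14.1/0.5) = 28.2 servings → $29.61.
broccoli only: max(493/137, 14.1/0.7) = 20.14 servings → $21.15.
spinach only: max(493/36, 14.1/3.8) = 13.69 servings → $6.85.
orange only: max(493/60, 14.1/0.3) = 47 servings → $35.25.
strawberries + broccoli with both targets exact would need a negative amount; discard.
strawberries + spinach with both tight: 5.265 servings and 3.018 servings → $7.04.
strawberries + orange: the both-tight solution has a negative serving — not a feasible corner.
broccoli + spinach with both tight: 2.757 servings and 3.203 servings → $4.50.
broccoli + orange: intersection lies outside the first quadrant.
spinach + orange with both tight: 3.214 servings and 6.288 servings → $6.32.
The minimum over all feasible corners is $4.50.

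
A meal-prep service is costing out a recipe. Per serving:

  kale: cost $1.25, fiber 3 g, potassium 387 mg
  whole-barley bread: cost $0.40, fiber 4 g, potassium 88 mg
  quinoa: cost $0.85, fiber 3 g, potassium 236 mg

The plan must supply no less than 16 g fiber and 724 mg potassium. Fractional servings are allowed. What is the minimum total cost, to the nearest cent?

$2.70

With two linear requirements the optimum uses one or two foods; enumerate the corners.
kale only: max(16/3, 724/387) = 5.333 servings → $6.67.
whole-barley bread only: max(16/4, 724/88) = 8.227 servings → $3.29.
quinoa only: max(16/3, 724/236) = 5.333 servings → $4.53.
kale + whole-barley bread with both tight: 1.159 servings and 3.131 servings → $2.70.
kale + quinoa with both targets exact would need a negative amount; discard.
whole-barley bread + quinoa with both tight: 2.359 servings and 2.188 servings → $2.80.
So the least-cost plan costs $2.70.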